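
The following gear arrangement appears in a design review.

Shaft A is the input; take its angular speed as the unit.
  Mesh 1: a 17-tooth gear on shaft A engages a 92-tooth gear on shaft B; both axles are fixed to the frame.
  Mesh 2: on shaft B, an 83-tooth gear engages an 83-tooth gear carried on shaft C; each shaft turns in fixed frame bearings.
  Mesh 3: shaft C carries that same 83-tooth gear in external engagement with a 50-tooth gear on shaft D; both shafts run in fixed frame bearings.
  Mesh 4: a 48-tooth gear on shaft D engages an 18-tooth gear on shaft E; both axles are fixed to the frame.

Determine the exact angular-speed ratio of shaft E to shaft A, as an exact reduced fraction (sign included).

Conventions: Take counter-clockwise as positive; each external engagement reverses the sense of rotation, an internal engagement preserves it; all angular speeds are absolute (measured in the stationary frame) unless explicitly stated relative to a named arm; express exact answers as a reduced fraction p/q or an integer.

1411/1725

class = fixed-axis compound train [4 meshes; 4 ratios multiply, 4 sense flips]
mesh 1 [17T→92T]: running ratio 17/92, sense −
mesh 2 [83T→83T]: running ratio 17/92, sense +
mesh 3 [83T→50T]: running ratio 1411/4600, sense −
mesh 4 [48T→18T]: running ratio 1411/1725, sense +
ω_out/ω_in = 1411/1725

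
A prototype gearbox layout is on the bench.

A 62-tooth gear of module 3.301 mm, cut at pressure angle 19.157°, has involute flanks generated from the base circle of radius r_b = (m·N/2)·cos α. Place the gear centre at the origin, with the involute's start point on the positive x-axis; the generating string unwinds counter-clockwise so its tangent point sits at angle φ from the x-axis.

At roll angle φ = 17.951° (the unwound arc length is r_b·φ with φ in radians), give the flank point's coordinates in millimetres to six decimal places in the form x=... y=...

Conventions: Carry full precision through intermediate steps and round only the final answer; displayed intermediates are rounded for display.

class = single-mesh tooth geometry [base-circle involute, m = 3.301, 62T]
pitch radius r_p = m·N/2 = 3.301·62/2 = 102.331000
base radius r_b = r_p·cos α = 102.331000·cos 19.157° = 96.664208
roll angle φ = 17.951° = 0.31330405 rad
x = r_b·(cos φ + φ·sin φ) = 101.292669
y = r_b·(sin φ − φ·cos φ) = 0.981236

x=101.292669 y=0.981236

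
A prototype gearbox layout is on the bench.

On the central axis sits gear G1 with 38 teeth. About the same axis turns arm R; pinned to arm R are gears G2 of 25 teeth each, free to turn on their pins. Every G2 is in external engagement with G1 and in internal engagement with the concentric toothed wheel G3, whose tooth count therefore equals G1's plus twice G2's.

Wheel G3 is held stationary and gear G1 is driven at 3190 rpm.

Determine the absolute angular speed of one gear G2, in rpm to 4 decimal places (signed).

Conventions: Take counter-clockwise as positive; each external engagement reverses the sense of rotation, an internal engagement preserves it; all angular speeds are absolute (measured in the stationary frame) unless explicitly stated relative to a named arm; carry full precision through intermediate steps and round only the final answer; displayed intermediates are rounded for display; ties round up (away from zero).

recognized (axles ride arm R): planetary set, 38/25/88 teeth
normalise by the input: solve with ω_sun = 1, then scale by 3190 rpm
ring teeth: 38 + 2·25 = 88
38(ω_sun−ω_arm) = −88(ω_ring−ω_arm),  ω_ring = 0, ω_sun = 1
38(1−ω_arm) = −88(0−ω_arm)  ⇒  126·ω_arm = 38  ⇒  ω_arm = 19/63
sun–planet mesh: 38·(1−19/63) = −25·(ω_p−ω_arm)  ⇒  ω_p−ω_arm = -1672/1575
ω_p = 19/63 − 1672/1575 = -19/25
scale: ω_p = -19/25 × 3190 rpm = -2424.4000 rpm

-2424.4000 rpm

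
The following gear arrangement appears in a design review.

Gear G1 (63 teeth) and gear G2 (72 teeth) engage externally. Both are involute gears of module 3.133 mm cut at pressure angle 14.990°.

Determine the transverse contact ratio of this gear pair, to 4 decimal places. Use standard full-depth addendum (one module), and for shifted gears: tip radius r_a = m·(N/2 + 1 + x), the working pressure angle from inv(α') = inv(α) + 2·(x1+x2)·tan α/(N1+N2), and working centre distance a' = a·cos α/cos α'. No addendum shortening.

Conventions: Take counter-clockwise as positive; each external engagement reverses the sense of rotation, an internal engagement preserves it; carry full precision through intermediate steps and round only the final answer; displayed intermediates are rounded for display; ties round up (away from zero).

single-mesh involute tooth geometry (63T engaging 72T at module 3.133)
base radii: r_b1 = 95.331193, r_b2 = 108.949935
tip radii: r_a1 = 101.822500, r_a2 = 115.921000
no profile shift: α' = α, a' = a
action lengths: √(r_a1²−r_b1²) = 35.774084, √(r_a2²−r_b2²) = 39.592800
base pitch p_b = π·m·cos α = 9.507675
CR = (35.774084 + 39.592800 − 211.477500·sin 14.99000°)/9.507675 = 2.173837
contact ratio ≈ 2.1738

2.1738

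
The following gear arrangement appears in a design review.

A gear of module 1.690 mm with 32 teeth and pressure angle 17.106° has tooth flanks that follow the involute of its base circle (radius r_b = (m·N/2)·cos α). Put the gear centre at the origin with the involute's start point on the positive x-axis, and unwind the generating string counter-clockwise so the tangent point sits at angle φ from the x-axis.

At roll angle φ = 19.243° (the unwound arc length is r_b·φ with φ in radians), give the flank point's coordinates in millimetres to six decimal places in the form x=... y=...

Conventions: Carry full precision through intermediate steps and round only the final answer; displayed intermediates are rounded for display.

class = single-mesh tooth geometry [base-circle involute, m = 1.690, 32T]
pitch radius r_p = m·N/2 = 1.690·32/2 = 27.040000
base radius r_b = r_p·cos α = 27.040000·cos 17.106° = 25.843810
roll angle φ = 19.243° = 0.33585371 rad
x = r_b·(cos φ + φ·sin φ) = 27.260526
y = r_b·(sin φ − φ·cos φ) = 0.322685

x=27.260526 y=0.322685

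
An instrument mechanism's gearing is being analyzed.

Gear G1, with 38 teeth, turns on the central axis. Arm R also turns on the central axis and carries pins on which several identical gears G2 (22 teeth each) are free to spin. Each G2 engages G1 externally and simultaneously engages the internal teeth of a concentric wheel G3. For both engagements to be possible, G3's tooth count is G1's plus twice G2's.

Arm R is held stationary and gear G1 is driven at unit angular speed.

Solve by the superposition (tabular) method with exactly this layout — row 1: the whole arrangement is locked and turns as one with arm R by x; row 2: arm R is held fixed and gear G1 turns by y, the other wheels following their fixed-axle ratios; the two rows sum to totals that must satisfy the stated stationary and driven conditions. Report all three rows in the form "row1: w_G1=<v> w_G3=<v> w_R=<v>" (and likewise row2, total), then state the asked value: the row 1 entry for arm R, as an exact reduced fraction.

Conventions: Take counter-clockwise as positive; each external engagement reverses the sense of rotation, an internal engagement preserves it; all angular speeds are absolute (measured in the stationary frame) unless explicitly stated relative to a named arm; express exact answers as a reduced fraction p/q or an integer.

recognized (axles ride arm R): planetary set, 38/22/82 teeth
row 1: whole set turns with the arm by x
superposition row 2 [arm held]: sun y, ring −(38/82)·y, arm 0
boundary: total ω_arm = x = 0 and total ω_sun = x + y = 1  ⇒  y = 1, x = 0
row 2 ring = −(38/82)·1 = -19/41
totals (row 1 + row 2): sun 0 + 1 = 1, ring 0 + (-19/41) = -19/41, arm 0 + 0 = 0
asked cell (row1, arm) = 0

row1: w_G1=0 w_G3=0 w_R=0
row2: w_G1=1 w_G3=-19/41 w_R=0
total: w_G1=1 w_G3=-19/41 w_R=0
asked value: 0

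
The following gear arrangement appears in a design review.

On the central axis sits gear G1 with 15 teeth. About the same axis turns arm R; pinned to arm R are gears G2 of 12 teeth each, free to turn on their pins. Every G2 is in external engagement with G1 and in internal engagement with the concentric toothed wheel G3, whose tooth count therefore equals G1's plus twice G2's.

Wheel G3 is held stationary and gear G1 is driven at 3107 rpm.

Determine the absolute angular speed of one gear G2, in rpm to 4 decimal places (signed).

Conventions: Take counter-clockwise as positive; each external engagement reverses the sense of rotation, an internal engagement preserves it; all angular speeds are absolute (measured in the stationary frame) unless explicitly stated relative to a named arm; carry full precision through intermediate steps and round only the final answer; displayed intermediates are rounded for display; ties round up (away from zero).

-1941.8750 rpm

class = planetary set [G3 = 15+2·12 = 39; Willis about the carrier]
normalise by the input: solve with ω_sun = 1, then scale by 3107 rpm
ring teeth: 15 + 2·12 = 39
15(ω_sun−ω_arm) = −39(ω_ring−ω_arm),  ω_ring = 0, ω_sun = 1
15(1−ω_arm) = −39(0−ω_arm)  ⇒  54·ω_arm = 15  ⇒  ω_arm = 5/18
sun–planet mesh: 15·(1−5/18) = −12·(ω_p−ω_arm)  ⇒  ω_p−ω_arm = -65/72
ω_p = 5/18 − 65/72 = -5/8
scale: ω_p = -5/8 × 3107 rpm = -1941.8750 rpm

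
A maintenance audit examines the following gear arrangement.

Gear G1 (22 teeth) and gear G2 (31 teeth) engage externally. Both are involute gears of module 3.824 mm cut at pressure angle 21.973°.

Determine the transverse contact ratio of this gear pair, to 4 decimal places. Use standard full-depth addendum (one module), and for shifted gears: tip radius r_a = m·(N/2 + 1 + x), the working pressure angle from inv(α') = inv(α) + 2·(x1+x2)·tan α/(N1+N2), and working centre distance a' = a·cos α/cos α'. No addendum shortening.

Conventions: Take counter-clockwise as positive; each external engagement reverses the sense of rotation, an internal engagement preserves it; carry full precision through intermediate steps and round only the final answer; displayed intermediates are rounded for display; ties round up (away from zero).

1.5466

single-mesh involute tooth geometry (22T engaging 31T at module 3.824)
base radii: r_b1 = 39.008483, r_b2 = 54.966499
tip radii: r_a1 = 45.888000, r_a2 = 63.096000
no profile shift: α' = α, a' = a
action lengths: √(r_a1²−r_b1²) = 24.167060, √(r_a2²−r_b2²) = 30.980466
base pitch p_b = π·m·cos α = 11.140797
CR = (24.167060 + 30.980466 − 101.336000·sin 21.97300°)/11.140797 = 1.546628
contact ratio ≈ 1.5466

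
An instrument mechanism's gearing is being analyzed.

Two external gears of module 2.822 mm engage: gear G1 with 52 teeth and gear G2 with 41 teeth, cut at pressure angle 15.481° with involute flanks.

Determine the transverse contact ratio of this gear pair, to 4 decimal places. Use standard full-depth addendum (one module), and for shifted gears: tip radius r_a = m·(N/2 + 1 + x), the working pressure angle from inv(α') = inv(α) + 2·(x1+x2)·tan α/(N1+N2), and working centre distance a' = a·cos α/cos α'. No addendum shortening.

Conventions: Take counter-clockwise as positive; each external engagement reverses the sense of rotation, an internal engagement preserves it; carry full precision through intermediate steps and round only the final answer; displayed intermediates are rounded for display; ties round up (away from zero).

topology: single-mesh involute geometry — m = 2.822, 52T/41T pair
base radii: r_b1 = 70.709992, r_b2 = 55.752109
tip radii: r_a1 = 76.194000, r_a2 = 60.673000
no profile shift: α' = α, a' = a
action lengths: √(r_a1²−r_b1²) = 28.383493, √(r_a2²−r_b2²) = 23.935649
base pitch p_b = π·m·cos α = 8.543923
CR = (28.383493 + 23.935649 − 131.223000·sin 15.48100°)/8.543923 = 2.024042
contact ratio ≈ 2.0240

2.0240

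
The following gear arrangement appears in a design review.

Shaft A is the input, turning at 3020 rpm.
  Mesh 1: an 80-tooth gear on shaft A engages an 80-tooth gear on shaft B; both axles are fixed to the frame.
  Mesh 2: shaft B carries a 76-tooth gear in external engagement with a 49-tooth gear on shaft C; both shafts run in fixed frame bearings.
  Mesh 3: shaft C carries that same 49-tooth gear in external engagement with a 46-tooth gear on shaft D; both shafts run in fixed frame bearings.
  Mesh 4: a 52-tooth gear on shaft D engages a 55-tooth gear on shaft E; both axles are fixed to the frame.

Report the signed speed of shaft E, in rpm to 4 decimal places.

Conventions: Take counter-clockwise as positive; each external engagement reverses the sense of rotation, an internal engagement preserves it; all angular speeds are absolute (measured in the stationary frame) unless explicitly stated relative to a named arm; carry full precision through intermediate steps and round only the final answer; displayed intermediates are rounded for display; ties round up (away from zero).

+4717.4071 rpm

class = fixed-axis compound train [4 meshes; 4 ratios multiply, 4 sense flips]
mesh 1 [80T→80T]: ω = 3020.0000×80/80 = 3020.0000 rpm, sense flips to −
mesh 2 [76T→49T]: ω = 3020.0000×76/49 = 4684.0816 rpm, sense flips to +
mesh 3 [49T→46T]: ω = 4684.0816×49/46 = 4989.5652 rpm, sense flips to −
mesh 4 [52T→55T]: ω = 4989.5652×52/55 = 4717.4071 rpm, sense flips to +
signed output speed = +4717.4071 rpm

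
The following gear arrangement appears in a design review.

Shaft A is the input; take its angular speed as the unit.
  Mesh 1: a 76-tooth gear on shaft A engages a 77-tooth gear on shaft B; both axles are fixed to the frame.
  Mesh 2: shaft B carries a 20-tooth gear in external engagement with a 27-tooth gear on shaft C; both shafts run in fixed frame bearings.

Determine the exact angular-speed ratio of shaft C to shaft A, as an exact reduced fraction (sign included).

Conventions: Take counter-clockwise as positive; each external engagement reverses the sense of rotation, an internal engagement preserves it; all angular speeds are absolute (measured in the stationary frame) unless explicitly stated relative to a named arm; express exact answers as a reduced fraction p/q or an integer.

class = fixed-axis compound train [2 meshes; 2 ratios multiply, 2 sense flips]
mesh 1 [76T→77T]: running ratio 76/77, sense −
mesh 2 [20T→27T]: running ratio 1520/2079, sense +
ω_out/ω_in = 1520/2079

1520/2079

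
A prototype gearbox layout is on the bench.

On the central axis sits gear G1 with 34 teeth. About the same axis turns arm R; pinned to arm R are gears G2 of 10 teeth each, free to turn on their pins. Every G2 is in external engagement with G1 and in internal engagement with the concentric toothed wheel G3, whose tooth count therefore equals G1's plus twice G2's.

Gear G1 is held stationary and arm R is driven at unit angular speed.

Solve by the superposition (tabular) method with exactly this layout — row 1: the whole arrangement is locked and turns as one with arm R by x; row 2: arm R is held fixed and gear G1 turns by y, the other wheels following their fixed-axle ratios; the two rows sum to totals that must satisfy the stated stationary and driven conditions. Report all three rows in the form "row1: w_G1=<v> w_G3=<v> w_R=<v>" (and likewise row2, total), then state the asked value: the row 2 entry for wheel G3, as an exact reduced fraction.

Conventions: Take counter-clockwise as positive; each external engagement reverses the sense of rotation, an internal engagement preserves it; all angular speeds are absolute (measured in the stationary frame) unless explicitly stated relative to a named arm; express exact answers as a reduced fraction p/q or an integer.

recognized (axles ride arm R): planetary set, 34/10/54 teeth
row 1 (train locked, turned with arm): all members turn x
superposition row 2 [arm held]: sun y, ring −(34/54)·y, arm 0
boundary: total ω_sun = x + y = 0 and total ω_arm = x = 1  ⇒  y = -1, x = 1
row 2 ring = −(34/54)·(-1) = 17/27
totals (row 1 + row 2): sun 1 + (-1) = 0, ring 1 + 17/27 = 44/27, arm 1 + 0 = 1
asked cell (row2, ring) = 17/27

row1: w_G1=1 w_G3=1 w_R=1
row2: w_G1=-1 w_G3=17/27 w_R=0
total: w_G1=0 w_G3=44/27 w_R=1
asked value: 17/27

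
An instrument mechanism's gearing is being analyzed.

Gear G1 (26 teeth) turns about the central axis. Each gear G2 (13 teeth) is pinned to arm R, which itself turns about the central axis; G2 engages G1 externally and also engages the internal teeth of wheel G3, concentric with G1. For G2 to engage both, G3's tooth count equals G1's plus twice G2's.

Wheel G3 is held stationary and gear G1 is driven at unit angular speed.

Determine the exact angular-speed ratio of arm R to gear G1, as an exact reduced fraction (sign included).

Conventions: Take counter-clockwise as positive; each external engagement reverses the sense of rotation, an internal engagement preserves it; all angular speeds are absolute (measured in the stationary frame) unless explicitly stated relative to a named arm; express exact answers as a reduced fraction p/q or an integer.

recognized (axles ride arm R): planetary set, 26/13/52 teeth
ring teeth: 26 + 2·13 = 52
26(ω_sun−ω_arm) = −52(ω_ring−ω_arm),  ω_ring = 0, ω_sun = 1
26(1−ω_arm) = −52(0−ω_arm)  ⇒  78·ω_arm = 26  ⇒  ω_arm = 1/3
ω_out/ω_in = 1/3

1/3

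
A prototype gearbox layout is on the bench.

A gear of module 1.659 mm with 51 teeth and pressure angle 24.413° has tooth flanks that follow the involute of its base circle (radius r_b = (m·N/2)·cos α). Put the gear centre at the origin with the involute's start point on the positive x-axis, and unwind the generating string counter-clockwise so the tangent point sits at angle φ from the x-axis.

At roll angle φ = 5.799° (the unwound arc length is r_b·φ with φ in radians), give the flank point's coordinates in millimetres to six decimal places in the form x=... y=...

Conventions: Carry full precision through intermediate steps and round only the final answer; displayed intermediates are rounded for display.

class = single-mesh tooth geometry [base-circle involute, m = 1.659, 51T]
pitch radius r_p = m·N/2 = 1.659·51/2 = 42.304500
base radius r_b = r_p·cos α = 42.304500·cos 24.413° = 38.522051
roll angle φ = 5.799° = 0.10121164 rad
x = r_b·(cos φ + φ·sin φ) = 38.718852
y = r_b·(sin φ − φ·cos φ) = 0.013299

x=38.718852 y=0.013299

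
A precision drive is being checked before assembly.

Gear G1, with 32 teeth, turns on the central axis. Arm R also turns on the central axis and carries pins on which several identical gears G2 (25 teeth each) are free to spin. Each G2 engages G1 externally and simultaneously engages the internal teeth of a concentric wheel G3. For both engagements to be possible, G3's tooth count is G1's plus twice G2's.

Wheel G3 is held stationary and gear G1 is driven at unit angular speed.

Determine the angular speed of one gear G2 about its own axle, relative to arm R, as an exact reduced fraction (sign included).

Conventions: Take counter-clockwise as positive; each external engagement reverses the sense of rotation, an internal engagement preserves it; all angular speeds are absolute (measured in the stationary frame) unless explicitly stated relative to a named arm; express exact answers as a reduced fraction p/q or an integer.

-1312/1425

planetary set (32T centre, 25T on arm, 82T internal) — Willis relation
ring teeth: 32 + 2·25 = 82
32(ω_sun−ω_arm) = −82(ω_ring−ω_arm),  ω_ring = 0, ω_sun = 1
32(1−ω_arm) = −82(0−ω_arm)  ⇒  114·ω_arm = 32  ⇒  ω_arm = 16/57
sun–planet mesh: 32·(1−16/57) = −25·(ω_p−ω_arm)  ⇒  ω_p−ω_arm = -1312/1425
exact speed ratio = -1312/1425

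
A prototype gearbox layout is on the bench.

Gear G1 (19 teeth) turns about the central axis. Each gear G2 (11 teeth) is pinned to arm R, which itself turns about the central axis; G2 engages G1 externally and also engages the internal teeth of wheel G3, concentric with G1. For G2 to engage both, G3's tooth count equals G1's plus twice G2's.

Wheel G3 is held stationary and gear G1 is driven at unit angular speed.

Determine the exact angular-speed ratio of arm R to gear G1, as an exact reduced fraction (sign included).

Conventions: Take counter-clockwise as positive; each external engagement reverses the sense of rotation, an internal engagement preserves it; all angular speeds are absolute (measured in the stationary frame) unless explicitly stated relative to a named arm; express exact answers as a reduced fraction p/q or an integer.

topology: planetary set — G1 19T / G2 11T / G3 41T, arm = carrier (Willis)
ring teeth: 19 + 2·11 = 41
19(ω_sun−ω_arm) = −41(ω_ring−ω_arm),  ω_ring = 0, ω_sun = 1
19(1−ω_arm) = −41(0−ω_arm)  ⇒  60·ω_arm = 19  ⇒  ω_arm = 19/60
ω_out/ω_in = 19/60

19/60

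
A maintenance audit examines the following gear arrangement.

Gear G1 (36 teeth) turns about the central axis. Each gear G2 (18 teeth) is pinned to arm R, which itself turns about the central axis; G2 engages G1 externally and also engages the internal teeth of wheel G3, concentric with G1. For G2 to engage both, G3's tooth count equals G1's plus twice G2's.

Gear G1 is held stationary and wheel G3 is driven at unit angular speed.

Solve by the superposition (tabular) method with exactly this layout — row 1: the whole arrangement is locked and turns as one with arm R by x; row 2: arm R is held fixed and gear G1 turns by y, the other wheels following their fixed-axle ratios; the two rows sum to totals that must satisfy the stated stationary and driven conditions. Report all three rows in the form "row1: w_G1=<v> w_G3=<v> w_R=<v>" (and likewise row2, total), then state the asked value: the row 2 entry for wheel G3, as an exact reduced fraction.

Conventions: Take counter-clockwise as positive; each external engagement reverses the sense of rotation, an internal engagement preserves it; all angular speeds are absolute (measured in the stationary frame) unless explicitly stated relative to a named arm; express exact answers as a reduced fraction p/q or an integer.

row1: w_G1=2/3 w_G3=2/3 w_R=2/3
row2: w_G1=-2/3 w_G3=1/3 w_R=0
total: w_G1=0 w_G3=1 w_R=2/3
asked value: 1/3

recognized (axles ride arm R): planetary set, 36/18/72 teeth
superposition row 1 [locked train]: every member turns x
row 2: sun turns y, ring = −(36/72)·y, arm 0
boundary: total ω_sun = x + y = 0 and total ω_ring = x − (36/72)·y = 1  ⇒  y = -2/3, x = 2/3
row 2 ring = −(36/72)·(-2/3) = 1/3
totals (row 1 + row 2): sun 2/3 + (-2/3) = 0, ring 2/3 + 1/3 = 1, arm 2/3 + 0 = 2/3
asked cell (row2, ring) = 1/3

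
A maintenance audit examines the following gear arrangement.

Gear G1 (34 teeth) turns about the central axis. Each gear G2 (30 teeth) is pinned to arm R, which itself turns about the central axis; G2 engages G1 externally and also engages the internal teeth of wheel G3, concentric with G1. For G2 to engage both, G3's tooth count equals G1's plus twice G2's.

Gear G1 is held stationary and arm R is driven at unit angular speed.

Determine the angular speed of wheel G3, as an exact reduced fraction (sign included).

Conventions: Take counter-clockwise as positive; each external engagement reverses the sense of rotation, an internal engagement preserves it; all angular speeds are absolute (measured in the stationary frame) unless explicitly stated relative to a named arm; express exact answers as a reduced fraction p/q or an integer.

planetary set (34T centre, 30T on arm, 94T internal) — Willis relation
ring teeth: 34 + 2·30 = 94
34(ω_sun−ω_arm) = −94(ω_ring−ω_arm),  ω_sun = 0, ω_arm = 1
ω_ring = 1 − (34/94)(0−1) = 64/47
exact speed ratio = 64/47

64/47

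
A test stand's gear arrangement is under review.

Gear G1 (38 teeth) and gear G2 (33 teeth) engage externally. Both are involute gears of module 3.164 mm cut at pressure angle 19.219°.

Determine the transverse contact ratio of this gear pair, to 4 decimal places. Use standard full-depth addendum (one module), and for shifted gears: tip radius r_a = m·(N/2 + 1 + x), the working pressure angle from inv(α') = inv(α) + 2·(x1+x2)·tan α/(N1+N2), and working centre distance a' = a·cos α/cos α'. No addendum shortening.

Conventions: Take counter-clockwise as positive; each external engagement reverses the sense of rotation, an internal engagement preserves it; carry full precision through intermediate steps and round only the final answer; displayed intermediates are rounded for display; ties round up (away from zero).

1.7264

topology: single-mesh involute geometry — m = 3.164, 38T/33T pair
base radii: r_b1 = 56.765571, r_b2 = 49.296417
tip radii: r_a1 = 63.280000, r_a2 = 55.370000
no profile shift: α' = α, a' = a
action lengths: √(r_a1²−r_b1²) = 27.964770, √(r_a2²−r_b2²) = 25.213096
base pitch p_b = π·m·cos α = 9.386016
CR = (27.964770 + 25.213096 − 112.322000·sin 19.21900°)/9.386016 = 1.726370
contact ratio ≈ 1.7264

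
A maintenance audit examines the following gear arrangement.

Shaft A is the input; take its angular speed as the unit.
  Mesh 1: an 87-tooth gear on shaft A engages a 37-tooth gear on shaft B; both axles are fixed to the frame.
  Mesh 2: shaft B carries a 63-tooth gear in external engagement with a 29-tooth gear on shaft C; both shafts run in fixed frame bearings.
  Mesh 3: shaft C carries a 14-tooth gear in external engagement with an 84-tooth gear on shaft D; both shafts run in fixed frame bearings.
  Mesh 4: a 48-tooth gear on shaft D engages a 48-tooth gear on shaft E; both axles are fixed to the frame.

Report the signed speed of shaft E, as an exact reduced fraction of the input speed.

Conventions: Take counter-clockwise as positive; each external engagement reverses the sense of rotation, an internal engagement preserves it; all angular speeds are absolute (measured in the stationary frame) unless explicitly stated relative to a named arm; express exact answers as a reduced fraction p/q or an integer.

4-mesh fixed-axis compound train (all bearings frame-fixed)
mesh 1 [87T→37T]: |ω|/ω_in = 1×87/37 = 87/37, sense flips to −
mesh 2 [63T→29T]: |ω|/ω_in = (87/37)×63/29 = 189/37, sense flips to +
mesh 3 [14T→84T]: |ω|/ω_in = (189/37)×14/84 = 63/74, sense flips to −
mesh 4 [48T→48T]: |ω|/ω_in = (63/74)×48/48 = 63/74, sense flips to +
signed output speed (× input speed) = 63/74

63/74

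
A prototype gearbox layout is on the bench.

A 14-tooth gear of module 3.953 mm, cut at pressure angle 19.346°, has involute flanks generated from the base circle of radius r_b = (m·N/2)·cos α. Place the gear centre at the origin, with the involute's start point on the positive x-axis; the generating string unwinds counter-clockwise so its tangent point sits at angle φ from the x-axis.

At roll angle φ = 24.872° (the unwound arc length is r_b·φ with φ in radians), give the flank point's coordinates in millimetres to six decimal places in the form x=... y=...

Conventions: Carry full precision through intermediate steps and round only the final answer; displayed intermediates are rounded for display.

class = single-mesh tooth geometry [base-circle involute, m = 3.953, 14T]
pitch radius r_p = m·N/2 = 3.953·14/2 = 27.671000
base radius r_b = r_p·cos α = 27.671000·cos 19.346° = 26.108565
roll angle φ = 24.872° = 0.43409829 rad
x = r_b·(cos φ + φ·sin φ) = 28.453849
y = r_b·(sin φ − φ·cos φ) = 0.698586

x=28.453849 y=0.698586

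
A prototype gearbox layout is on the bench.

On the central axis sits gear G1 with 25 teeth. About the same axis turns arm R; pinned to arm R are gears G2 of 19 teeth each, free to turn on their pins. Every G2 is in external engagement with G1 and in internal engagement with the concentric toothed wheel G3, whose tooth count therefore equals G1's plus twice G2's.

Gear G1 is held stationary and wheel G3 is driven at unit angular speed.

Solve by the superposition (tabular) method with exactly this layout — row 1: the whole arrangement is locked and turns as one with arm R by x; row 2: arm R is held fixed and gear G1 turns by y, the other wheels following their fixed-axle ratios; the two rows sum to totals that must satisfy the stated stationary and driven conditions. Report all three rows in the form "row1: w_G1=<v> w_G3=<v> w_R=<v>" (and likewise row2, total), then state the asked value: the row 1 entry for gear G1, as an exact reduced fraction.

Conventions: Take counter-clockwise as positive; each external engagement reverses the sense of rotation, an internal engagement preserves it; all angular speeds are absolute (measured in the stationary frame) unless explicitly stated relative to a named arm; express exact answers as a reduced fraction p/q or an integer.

planetary set (25T centre, 19T on arm, 63T internal) — Willis relation
row 1 (train locked, turned with arm): all members turn x
superposition row 2 [arm held]: sun y, ring −(25/63)·y, arm 0
boundary: total ω_sun = x + y = 0 and total ω_ring = x − (25/63)·y = 1  ⇒  y = -63/88, x = 63/88
row 2 ring = −(25/63)·(-63/88) = 25/88
totals (row 1 + row 2): sun 63/88 + (-63/88) = 0, ring 63/88 + 25/88 = 1, arm 63/88 + 0 = 63/88
asked cell (row1, sun) = 63/88

row1: w_G1=63/88 w_G3=63/88 w_R=63/88
row2: w_G1=-63/88 w_G3=25/88 w_R=0
total: w_G1=0 w_G3=1 w_R=63/88
asked value: 63/88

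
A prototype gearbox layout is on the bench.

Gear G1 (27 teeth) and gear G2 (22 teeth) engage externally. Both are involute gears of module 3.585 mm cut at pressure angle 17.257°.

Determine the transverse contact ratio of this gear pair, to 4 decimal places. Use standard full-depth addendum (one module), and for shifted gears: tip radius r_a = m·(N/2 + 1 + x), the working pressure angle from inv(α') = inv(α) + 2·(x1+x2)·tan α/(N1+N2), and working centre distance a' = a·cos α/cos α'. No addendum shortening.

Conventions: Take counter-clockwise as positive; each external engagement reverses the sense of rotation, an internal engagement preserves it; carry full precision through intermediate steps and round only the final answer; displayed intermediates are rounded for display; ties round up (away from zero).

single-mesh involute tooth geometry (27T engaging 22T at module 3.585)
base radii: r_b1 = 46.218824, r_b2 = 37.659783
tip radii: r_a1 = 51.982500, r_a2 = 43.020000
no profile shift: α' = α, a' = a
action lengths: √(r_a1²−r_b1²) = 23.790767, √(r_a2²−r_b2²) = 20.795701
base pitch p_b = π·m·cos α = 10.755609
CR = (23.790767 + 20.795701 − 87.832500·sin 17.25700°)/10.755609 = 1.722844
contact ratio ≈ 1.7228

1.7228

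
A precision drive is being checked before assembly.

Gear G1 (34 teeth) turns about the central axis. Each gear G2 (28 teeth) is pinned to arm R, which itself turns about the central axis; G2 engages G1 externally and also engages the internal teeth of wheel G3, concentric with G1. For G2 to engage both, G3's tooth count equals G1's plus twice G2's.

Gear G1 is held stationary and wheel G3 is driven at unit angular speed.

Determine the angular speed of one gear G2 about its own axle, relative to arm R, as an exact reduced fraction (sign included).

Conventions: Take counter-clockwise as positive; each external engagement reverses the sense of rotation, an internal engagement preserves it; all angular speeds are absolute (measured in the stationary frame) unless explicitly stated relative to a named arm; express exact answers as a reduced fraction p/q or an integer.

765/868

class = planetary set [G3 = 34+2·28 = 90; Willis about the carrier]
ring teeth: 34 + 2·28 = 90
34(ω_sun−ω_arm) = −90(ω_ring−ω_arm),  ω_sun = 0, ω_ring = 1
34(0−ω_arm) = −90(1−ω_arm)  ⇒  124·ω_arm = 90  ⇒  ω_arm = 45/62
sun–planet mesh: 34·(0−45/62) = −28·(ω_p−ω_arm)  ⇒  ω_p−ω_arm = 765/868
exact speed ratio = 765/868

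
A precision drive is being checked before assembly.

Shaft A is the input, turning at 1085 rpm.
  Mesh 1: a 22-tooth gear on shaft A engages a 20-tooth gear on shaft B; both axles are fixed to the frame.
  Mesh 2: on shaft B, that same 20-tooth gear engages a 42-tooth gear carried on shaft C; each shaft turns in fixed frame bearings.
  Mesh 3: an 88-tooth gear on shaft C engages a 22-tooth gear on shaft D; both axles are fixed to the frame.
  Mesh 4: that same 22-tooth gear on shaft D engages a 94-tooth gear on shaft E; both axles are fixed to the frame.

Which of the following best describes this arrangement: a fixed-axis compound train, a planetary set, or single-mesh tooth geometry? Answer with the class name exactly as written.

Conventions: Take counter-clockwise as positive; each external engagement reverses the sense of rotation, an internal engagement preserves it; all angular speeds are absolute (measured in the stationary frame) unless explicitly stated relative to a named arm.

4-mesh fixed-axis compound train (all bearings frame-fixed)
classification: fixed-axis compound train

fixed-axis compound train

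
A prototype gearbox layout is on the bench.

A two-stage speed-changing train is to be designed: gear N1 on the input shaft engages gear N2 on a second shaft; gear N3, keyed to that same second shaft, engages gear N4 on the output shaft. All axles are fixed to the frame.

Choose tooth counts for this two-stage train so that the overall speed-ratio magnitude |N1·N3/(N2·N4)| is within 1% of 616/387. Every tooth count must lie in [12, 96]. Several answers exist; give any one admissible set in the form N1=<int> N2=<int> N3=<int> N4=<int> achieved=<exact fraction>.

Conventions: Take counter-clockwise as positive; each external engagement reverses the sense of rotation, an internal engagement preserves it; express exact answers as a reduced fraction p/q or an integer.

class = fixed-axis compound train [2-stage, 616/387 wanted]
target = 616/387 in lowest terms: an exact hit needs N1·N3 = k·616 and N2·N4 = k·387 for one integer k, every count in [12, 96]; additionally prefer no 1:1 stage (N1 ≠ N2, N3 ≠ N4)
k = 1: no 1:1-free in-range split of k·616 and k·387 into factor pairs; take k = 2
k = 2: N1·N3 = 1232 = 14·88, N2·N4 = 774 = 18·43
achieved = 14·88/(18·43) = 616/387; |achieved − target| = 0 ≤ 154/9675 ✓

N1=14 N2=18 N3=88 N4=43 achieved=616/387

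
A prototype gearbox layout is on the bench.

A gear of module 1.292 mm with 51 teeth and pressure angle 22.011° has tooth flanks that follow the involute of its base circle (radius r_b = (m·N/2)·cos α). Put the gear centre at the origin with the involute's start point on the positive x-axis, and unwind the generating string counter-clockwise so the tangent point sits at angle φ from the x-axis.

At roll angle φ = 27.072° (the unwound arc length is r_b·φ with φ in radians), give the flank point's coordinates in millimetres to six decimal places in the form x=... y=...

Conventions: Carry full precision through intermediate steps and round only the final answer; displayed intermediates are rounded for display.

single-mesh involute tooth geometry (51T wheel at module 1.292)
pitch radius r_p = m·N/2 = 1.292·51/2 = 32.946000
base radius r_b = r_p·cos α = 32.946000·cos 22.011° = 30.544629
roll angle φ = 27.072° = 0.47249554 rad
x = r_b·(cos φ + φ·sin φ) = 33.766253
y = r_b·(sin φ − φ·cos φ) = 1.050219

x=33.766253 y=1.050219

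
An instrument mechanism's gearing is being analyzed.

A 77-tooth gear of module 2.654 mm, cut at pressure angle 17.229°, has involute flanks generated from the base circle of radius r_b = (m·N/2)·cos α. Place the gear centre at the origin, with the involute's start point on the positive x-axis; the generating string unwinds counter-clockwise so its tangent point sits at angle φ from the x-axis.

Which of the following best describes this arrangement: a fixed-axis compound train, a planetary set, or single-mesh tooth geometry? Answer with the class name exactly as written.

single-mesh tooth geometry

single-mesh involute tooth geometry (77T wheel at module 2.654)
classification: single-mesh tooth geometry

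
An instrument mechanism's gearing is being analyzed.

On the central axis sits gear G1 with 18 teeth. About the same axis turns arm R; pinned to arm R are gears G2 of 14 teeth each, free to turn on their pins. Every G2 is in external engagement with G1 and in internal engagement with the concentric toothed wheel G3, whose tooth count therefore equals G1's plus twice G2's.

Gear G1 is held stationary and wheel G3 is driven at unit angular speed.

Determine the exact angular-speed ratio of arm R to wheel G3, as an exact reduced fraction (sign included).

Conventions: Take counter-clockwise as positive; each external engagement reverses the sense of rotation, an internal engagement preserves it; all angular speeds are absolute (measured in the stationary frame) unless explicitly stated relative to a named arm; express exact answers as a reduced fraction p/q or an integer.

class = planetary set [G3 = 18+2·14 = 46; Willis about the carrier]
ring teeth: 18 + 2·14 = 46
18(ω_sun−ω_arm) = −46(ω_ring−ω_arm),  ω_sun = 0, ω_ring = 1
18(0−ω_arm) = −46(1−ω_arm)  ⇒  64·ω_arm = 46  ⇒  ω_arm = 23/32
ω_out/ω_in = 23/32

23/32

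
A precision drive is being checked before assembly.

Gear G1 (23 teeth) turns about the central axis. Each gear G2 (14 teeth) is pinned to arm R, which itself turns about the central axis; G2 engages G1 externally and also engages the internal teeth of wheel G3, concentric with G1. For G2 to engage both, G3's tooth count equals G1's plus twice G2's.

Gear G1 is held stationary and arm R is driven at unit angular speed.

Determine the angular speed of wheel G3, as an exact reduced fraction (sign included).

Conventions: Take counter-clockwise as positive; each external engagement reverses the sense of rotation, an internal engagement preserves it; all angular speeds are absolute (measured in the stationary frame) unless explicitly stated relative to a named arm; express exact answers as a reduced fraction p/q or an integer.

planetary set (23T centre, 14T on arm, 51T internal) — Willis relation
ring teeth: 23 + 2·14 = 51
23(ω_sun−ω_arm) = −51(ω_ring−ω_arm),  ω_sun = 0, ω_arm = 1
ω_ring = 1 − (23/51)(0−1) = 74/51
exact speed ratio = 74/51

74/51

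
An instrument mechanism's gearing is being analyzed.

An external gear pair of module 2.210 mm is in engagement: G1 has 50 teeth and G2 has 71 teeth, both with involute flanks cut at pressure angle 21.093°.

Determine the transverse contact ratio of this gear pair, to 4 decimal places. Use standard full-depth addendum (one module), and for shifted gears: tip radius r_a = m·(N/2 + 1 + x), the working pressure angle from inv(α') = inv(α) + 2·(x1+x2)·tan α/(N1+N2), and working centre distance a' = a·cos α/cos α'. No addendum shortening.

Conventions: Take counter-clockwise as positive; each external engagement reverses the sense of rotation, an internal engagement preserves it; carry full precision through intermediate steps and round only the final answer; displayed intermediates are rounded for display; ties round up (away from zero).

class = single-mesh tooth geometry [involute pair 50T × 71T, m = 2.210]
base radii: r_b1 = 51.548112, r_b2 = 73.198320
tip radii: r_a1 = 57.460000, r_a2 = 80.665000
no profile shift: α' = α, a' = a
action lengths: √(r_a1²−r_b1²) = 25.385896, √(r_a2²−r_b2²) = 33.894664
base pitch p_b = π·m·cos α = 6.477727
CR = (25.385896 + 33.894664 − 133.705000·sin 21.09300°)/6.477727 = 1.723201
contact ratio ≈ 1.7232

1.7232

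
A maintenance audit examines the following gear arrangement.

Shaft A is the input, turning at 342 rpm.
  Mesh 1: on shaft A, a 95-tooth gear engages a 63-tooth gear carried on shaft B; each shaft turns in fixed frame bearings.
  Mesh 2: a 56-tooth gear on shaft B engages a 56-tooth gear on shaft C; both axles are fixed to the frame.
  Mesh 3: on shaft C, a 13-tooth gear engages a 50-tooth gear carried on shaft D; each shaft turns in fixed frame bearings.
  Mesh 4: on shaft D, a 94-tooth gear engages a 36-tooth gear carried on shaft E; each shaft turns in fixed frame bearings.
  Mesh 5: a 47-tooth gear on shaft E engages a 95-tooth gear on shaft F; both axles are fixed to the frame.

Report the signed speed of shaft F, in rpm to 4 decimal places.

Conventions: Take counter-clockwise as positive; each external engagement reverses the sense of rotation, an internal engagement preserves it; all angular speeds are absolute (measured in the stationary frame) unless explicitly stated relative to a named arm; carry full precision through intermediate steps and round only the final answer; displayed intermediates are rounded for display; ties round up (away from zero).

recognized (6 fixed axles, 5 meshes): fixed-axis compound train
mesh 1 [95T→63T]: ω = 342.0000×95/63 = 515.7143 rpm, sense flips to −
mesh 2 [56T→56T]: ω = 515.7143×56/56 = 515.7143 rpm, sense flips to +
mesh 3 [13T→50T]: ω = 515.7143×13/50 = 134.0857 rpm, sense flips to −
mesh 4 [94T→36T]: ω = 134.0857×94/36 = 350.1127 rpm, sense flips to +
mesh 5 [47T→95T]: ω = 350.1127×47/95 = 173.2137 rpm, sense flips to −
signed output speed = -173.2137 rpm

-173.2137 rpm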